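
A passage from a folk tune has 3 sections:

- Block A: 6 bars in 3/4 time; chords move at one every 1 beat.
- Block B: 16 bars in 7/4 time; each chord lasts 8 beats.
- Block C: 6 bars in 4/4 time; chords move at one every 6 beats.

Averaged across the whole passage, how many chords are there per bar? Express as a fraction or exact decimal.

A: 6 × 3 = 18 beats ÷ 1 = 18 chords.
B: 16 × 7 = 112 beats ÷ 8 = 14 chords.
C: 6 × 4 = 24 beats ÷ 6 = 4 chords.
Overall: 36 chords over 28 bars → 36/28 = 9/7 chords per bar.

9/7 chords per bar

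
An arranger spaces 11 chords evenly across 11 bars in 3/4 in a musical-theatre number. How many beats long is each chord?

11 bars × 3 beats/bar = 33 beats total.
33 beats ÷ 11 chords = 3 beats per chord.
(That is a dotted half note.)

3 beats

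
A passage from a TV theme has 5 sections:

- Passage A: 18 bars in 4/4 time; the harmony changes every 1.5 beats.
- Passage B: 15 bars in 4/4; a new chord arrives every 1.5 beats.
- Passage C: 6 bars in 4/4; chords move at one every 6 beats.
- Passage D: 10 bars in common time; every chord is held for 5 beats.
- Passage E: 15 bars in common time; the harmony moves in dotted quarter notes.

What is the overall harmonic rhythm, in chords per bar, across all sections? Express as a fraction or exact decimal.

35/16 chords per bar

A: 18 × 4 = 72 beats ÷ 1.5 = 48 chords.
B: 15 × 4 = 60 beats ÷ 1.5 = 40 chords.
C: 6 × 4 = 24 beats ÷ 6 = 4 chords.
D: 10 × 4 = 40 beats ÷ 5 = 8 chords.
E: 15 × 4 = 60 beats ÷ 1.5 = 40 chords.
Overall: 140 chords over 64 bars → 140/64 = 35/16 chords per bar.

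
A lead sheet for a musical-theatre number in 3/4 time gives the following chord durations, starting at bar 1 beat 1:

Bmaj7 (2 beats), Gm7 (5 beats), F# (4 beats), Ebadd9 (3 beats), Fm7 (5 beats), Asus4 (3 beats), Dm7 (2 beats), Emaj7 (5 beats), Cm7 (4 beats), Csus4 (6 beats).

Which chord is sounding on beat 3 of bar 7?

Asus4

Beat 3 of bar 7 is beat (7−1)×3 + 3 = 21 overall.
Running totals: Bmaj7 ends at 2, Gm7 ends at 7, F# ends at 11, Ebadd9 ends at 14, Fm7 ends at 19, Asus4 ends at 22.
Beat 21 falls within Asus4.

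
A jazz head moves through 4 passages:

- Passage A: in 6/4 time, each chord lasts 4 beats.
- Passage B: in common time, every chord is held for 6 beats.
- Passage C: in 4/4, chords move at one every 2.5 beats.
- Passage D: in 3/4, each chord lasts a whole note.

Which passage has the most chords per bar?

A: 6 beats/bar ÷ 4 beats/chord = 1.5 chords/bar.
B: 4 beats/bar ÷ 6 beats/chord = 2/3 chords/bar.
C: 4 beats/bar ÷ 2.5 beats/chord = 1.6 chords/bar.
D: 3 beats/bar ÷ 4 beats/chord = 0.75 chords/bar.
Fastest is C at 1.6 chords/bar.

Passage C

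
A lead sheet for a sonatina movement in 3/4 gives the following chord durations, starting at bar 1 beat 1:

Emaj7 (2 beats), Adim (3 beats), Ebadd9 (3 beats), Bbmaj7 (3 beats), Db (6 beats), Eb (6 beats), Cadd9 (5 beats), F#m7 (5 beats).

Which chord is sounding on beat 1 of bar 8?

Eb

Beat 1 of bar 8 is beat (8−1)×3 + 1 = 22 overall.
Running totals: Emaj7 ends at 2, Adim ends at 5, Ebadd9 ends at 8, Bbmaj7 ends at 11, Db ends at 17, Eb ends at 23.
Beat 22 falls within Eb.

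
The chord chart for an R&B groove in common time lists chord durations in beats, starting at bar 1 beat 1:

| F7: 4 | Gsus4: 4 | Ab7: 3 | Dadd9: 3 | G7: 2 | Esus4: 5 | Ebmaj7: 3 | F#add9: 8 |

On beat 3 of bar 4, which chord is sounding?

G7

Beat 3 of bar 4 is beat (4−1)×4 + 3 = 15 overall.
Running totals: F7 ends at 4, Gsus4 ends at 8, Ab7 ends at 11, Dadd9 ends at 14, G7 ends at 16.
Beat 15 falls within G7.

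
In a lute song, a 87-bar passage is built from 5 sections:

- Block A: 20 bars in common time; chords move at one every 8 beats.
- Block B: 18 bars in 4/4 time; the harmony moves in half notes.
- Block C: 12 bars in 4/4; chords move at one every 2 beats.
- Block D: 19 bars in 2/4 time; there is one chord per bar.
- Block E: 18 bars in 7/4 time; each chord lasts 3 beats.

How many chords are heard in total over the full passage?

131 chords

A: 20 bars × 4 beats = 80 beats; 8 beats/chord → 10 chords.
B: 18 bars × 4 beats = 72 beats; 2 beats/chord → 36 chords.
C: 12 bars × 4 beats = 48 beats; 2 beats/chord → 24 chords.
D: 19 bars × 2 beats = 38 beats; 2 beats/chord → 19 chords.
E: 18 bars × 7 beats = 126 beats; 3 beats/chord → 42 chords.
Total: 10 + 36 + 24 + 19 + 42 = 131.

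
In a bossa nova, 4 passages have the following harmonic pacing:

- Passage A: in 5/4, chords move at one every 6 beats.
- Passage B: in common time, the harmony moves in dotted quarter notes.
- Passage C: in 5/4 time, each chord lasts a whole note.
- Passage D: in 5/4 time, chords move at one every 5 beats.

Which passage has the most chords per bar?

Passage B

A: each chord is 6 beats in 5/4, so 5/6 per bar.
B: each chord is 1.5 beats in 4/4, so 8/3 per bar.
C: each chord is 4 beats in 5/4, so 1.25 per bar.
D: each chord is 5 beats in 5/4, so 1 per bar.
Fastest is B at 8/3 chords/bar.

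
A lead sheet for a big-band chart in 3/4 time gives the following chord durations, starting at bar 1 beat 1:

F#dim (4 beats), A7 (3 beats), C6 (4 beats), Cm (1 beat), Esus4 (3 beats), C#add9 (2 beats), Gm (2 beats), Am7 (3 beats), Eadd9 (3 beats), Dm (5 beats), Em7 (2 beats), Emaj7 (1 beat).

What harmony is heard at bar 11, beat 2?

Beat 2 of bar 11 is beat (11−1)×3 + 2 = 32 overall.
Running totals: F#dim ends at 4, A7 ends at 7, C6 ends at 11, Cm ends at 12, Esus4 ends at 15, C#add9 ends at 17, Gm ends at 19, Am7 ends at 22, Eadd9 ends at 25, Dm ends at 30, Em7 ends at 32.
Beat 32 falls within Em7.

Em7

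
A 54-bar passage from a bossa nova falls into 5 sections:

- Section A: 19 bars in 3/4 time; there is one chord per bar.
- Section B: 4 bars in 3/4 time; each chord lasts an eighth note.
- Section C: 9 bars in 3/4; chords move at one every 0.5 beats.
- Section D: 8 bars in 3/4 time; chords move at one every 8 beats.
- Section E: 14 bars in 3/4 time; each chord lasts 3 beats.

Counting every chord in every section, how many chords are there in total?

A: 19 bars × 3 beats = 57 beats; 3 beats/chord → 19 chords.
B: 4 bars × 3 beats = 12 beats; 0.5 beats/chord → 24 chords.
C: 9 bars × 3 beats = 27 beats; 0.5 beats/chord → 54 chords.
D: 8 bars × 3 beats = 24 beats; 8 beats/chord → 3 chords.
E: 14 bars × 3 beats = 42 beats; 3 beats/chord → 14 chords.
Total: 19 + 24 + 54 + 3 + 14 = 114.

114 chords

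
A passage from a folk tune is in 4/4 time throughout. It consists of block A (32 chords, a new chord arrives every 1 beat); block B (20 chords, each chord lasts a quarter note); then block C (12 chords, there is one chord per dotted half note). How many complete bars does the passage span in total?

A: 32 × 1 = 32 beats = 8 bars.
B: 20 × 1 = 20 beats = 5 bars.
C: 12 × 3 = 36 beats = 9 bars.
Total: 8 + 5 + 9 = 22 bars.

22 bars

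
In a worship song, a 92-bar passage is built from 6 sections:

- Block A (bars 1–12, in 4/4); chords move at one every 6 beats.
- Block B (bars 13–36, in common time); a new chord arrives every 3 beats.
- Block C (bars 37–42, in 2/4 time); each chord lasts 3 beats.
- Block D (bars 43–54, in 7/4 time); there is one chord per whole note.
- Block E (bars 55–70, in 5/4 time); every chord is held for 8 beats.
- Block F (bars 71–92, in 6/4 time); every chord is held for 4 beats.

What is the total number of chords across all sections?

A has 48 beats and chords last 6 each, so 8 chords.
B has 96 beats and chords last 3 each, so 32 chords.
C has 12 beats and chords last 3 each, so 4 chords.
D has 84 beats and chords last 4 each, so 21 chords.
E has 80 beats and chords last 8 each, so 10 chords.
F has 132 beats and chords last 4 each, so 33 chords.
Total: 8 + 32 + 4 + 21 + 10 + 33 = 108.

108 chords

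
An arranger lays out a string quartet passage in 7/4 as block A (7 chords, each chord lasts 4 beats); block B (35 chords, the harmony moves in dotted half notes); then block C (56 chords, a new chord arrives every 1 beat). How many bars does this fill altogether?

27 bars

A: 7 × 4 = 28 beats = 4 bars.
B: 35 × 3 = 105 beats = 15 bars.
C: 56 × 1 = 56 beats = 8 bars.
Total: 4 + 15 + 8 = 27 bars.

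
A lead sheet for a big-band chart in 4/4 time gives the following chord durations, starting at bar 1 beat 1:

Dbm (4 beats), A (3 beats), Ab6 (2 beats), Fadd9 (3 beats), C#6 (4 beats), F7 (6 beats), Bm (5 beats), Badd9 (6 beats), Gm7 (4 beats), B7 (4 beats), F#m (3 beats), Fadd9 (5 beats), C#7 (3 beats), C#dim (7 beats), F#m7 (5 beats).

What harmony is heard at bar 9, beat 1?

Beat 1 of bar 9 is beat (9−1)×4 + 1 = 33 overall.
Running totals: Dbm ends at 4, A ends at 7, Ab6 ends at 9, Fadd9 ends at 12, C#6 ends at 16, F7 ends at 22, Bm ends at 27, Badd9 ends at 33.
Beat 33 falls within Badd9.

Badd9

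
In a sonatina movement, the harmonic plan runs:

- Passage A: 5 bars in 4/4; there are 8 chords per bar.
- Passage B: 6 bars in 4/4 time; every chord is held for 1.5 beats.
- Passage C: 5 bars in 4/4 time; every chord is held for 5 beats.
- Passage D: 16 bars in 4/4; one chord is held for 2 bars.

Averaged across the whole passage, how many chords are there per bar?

A: 5 × 4 = 20 beats ÷ 0.5 = 40 chords.
B: 6 × 4 = 24 beats ÷ 1.5 = 16 chords.
C: 5 × 4 = 20 beats ÷ 5 = 4 chords.
D: 16 × 4 = 64 beats ÷ 8 = 8 chords.
Overall: 68 chords over 32 bars → 68/32 = 2.125 chords per bar.

2.125 chords per bar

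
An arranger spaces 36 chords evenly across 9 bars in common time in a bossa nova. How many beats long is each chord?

9 bars × 4 beats/bar = 36 beats total.
36 beats ÷ 36 chords = 1 beats per chord.
(That is a quarter note.)

1 beat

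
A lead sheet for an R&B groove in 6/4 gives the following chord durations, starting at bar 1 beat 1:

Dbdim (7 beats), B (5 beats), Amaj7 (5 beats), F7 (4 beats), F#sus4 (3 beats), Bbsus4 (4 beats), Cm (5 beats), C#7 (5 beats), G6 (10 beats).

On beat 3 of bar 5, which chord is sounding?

Beat 3 of bar 5 is beat (5−1)×6 + 3 = 27 overall.
Running totals: Dbdim ends at 7, B ends at 12, Amaj7 ends at 17, F7 ends at 21, F#sus4 ends at 24, Bbsus4 ends at 28.
Beat 27 falls within Bbsus4.

Bbsus4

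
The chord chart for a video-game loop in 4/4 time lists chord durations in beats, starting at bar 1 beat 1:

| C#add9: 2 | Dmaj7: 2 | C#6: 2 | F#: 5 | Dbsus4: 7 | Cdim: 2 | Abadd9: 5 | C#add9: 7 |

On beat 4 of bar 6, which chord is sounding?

Beat 4 of bar 6 is beat (6−1)×4 + 4 = 24 overall.
Running totals: C#add9 ends at 2, Dmaj7 ends at 4, C#6 ends at 6, F# ends at 11, Dbsus4 ends at 18, Cdim ends at 20, Abadd9 ends at 25.
Beat 24 falls within Abadd9.

Abadd9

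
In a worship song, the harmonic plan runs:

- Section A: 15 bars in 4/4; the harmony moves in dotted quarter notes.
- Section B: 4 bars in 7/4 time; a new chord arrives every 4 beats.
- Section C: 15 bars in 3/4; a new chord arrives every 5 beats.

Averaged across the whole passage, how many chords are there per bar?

A: 15 × 4 = 60 beats ÷ 1.5 = 40 chords.
B: 4 × 7 = 28 beats ÷ 4 = 7 chords.
C: 15 × 3 = 45 beats ÷ 5 = 9 chords.
Overall: 56 chords over 34 bars → 56/34 = 28/17 chords per bar.

28/17 chords per bar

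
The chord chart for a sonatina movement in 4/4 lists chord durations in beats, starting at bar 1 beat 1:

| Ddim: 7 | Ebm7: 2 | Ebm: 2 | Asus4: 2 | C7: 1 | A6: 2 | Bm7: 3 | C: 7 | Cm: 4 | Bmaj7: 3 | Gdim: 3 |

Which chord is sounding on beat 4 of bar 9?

Gdim

Beat 4 of bar 9 is beat (9−1)×4 + 4 = 36 overall.
Running totals: Ddim ends at 7, Ebm7 ends at 9, Ebm ends at 11, Asus4 ends at 13, C7 ends at 14, A6 ends at 16, Bm7 ends at 19, C ends at 26, Cm ends at 30, Bmaj7 ends at 33, Gdim ends at 36.
Beat 36 falls within Gdim.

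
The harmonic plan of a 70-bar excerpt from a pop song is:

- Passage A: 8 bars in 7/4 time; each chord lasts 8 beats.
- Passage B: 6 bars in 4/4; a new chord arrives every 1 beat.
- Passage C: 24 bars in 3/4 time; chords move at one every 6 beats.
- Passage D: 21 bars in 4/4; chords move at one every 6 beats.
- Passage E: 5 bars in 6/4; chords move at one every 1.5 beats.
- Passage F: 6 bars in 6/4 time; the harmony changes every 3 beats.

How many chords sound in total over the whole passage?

89 chords

A has 56 beats and chords last 8 each, so 7 chords.
B has 24 beats and chords last 1 each, so 24 chords.
C has 72 beats and chords last 6 each, so 12 chords.
D has 84 beats and chords last 6 each, so 14 chords.
E has 30 beats and chords last 1.5 each, so 20 chords.
F has 36 beats and chords last 3 each, so 12 chords.
Total: 7 + 24 + 12 + 14 + 20 + 12 = 89.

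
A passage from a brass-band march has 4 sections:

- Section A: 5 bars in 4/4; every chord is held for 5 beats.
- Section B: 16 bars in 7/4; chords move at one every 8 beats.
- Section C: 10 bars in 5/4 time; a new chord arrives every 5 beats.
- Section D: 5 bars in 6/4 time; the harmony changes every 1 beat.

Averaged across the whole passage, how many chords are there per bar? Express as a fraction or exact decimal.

29/18 chords per bar

A: 5 × 4 = 20 beats ÷ 5 = 4 chords.
B: 16 × 7 = 112 beats ÷ 8 = 14 chords.
C: 10 × 5 = 50 beats ÷ 5 = 10 chords.
D: 5 × 6 = 30 beats ÷ 1 = 30 chords.
Overall: 58 chords over 36 bars → 58/36 = 29/18 chords per bar.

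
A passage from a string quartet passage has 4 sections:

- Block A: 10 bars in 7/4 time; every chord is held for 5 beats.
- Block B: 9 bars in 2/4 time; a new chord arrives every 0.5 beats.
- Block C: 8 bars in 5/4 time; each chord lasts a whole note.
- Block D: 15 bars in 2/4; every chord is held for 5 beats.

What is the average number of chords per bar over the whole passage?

11/7 chords per bar

A: 10 × 7 = 70 beats ÷ 5 = 14 chords.
B: 9 × 2 = 18 beats ÷ 0.5 = 36 chords.
C: 8 × 5 = 40 beats ÷ 4 = 10 chords.
D: 15 × 2 = 30 beats ÷ 5 = 6 chords.
Overall: 66 chords over 42 bars → 66/42 = 11/7 chords per bar.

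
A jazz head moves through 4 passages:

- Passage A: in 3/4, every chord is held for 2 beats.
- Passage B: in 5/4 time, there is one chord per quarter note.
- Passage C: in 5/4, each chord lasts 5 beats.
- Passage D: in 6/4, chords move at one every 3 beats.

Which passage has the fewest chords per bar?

Passage C

A: 3 beats/bar ÷ 2 beats/chord = 1.5 chords/bar.
B: 5 beats/bar ÷ 1 beat/chord = 5 chords/bar.
C: 5 beats/bar ÷ 5 beats/chord = 1 chord/bar.
D: 6 beats/bar ÷ 3 beats/chord = 2 chords/bar.
Slowest is C at 1 chords/bar.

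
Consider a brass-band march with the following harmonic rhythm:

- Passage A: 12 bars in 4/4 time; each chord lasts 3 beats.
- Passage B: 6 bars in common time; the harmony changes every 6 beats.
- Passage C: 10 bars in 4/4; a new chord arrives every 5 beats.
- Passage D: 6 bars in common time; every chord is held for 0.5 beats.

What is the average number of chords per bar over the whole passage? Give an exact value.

38/17 chords per bar

A: 12 × 4 = 48 beats ÷ 3 = 16 chords.
B: 6 × 4 = 24 beats ÷ 6 = 4 chords.
C: 10 × 4 = 40 beats ÷ 5 = 8 chords.
D: 6 × 4 = 24 beats ÷ 0.5 = 48 chords.
Overall: 76 chords over 34 bars → 76/34 = 38/17 chords per bar.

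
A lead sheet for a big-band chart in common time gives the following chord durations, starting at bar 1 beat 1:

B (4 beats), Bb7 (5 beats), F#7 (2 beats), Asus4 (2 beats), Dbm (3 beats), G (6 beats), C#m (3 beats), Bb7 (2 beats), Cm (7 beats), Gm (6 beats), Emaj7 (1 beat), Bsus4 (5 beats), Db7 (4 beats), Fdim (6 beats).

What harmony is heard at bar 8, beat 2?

Cm

Beat 2 of bar 8 is beat (8−1)×4 + 2 = 30 overall.
Running totals: B ends at 4, Bb7 ends at 9, F#7 ends at 11, Asus4 ends at 13, Dbm ends at 16, G ends at 22, C#m ends at 25, Bb7 ends at 27, Cm ends at 34.
Beat 30 falls within Cm.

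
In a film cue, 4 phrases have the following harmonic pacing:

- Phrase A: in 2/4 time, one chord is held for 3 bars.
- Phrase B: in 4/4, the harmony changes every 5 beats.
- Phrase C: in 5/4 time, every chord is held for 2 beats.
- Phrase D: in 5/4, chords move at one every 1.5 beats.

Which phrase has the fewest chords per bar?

A: 2/6 = 1/3 chords/bar.
B: 4/5 = 0.8 chords/bar.
C: 5/2 = 2.5 chords/bar.
D: 5/1.5 = 10/3 chords/bar.
Slowest is A at 1/3 chords/bar.

Phrase A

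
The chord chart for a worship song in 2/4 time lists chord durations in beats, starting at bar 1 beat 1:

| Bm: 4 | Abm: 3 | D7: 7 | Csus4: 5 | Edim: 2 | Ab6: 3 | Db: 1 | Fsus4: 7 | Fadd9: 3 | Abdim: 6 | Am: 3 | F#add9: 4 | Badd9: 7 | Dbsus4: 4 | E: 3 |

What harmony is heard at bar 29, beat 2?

Beat 2 of bar 29 is beat (29−1)×2 + 2 = 58 overall.
Running totals: Bm ends at 4, Abm ends at 7, D7 ends at 14, Csus4 ends at 19, Edim ends at 21, Ab6 ends at 24, Db ends at 25, Fsus4 ends at 32, Fadd9 ends at 35, Abdim ends at 41, Am ends at 44, F#add9 ends at 48, Badd9 ends at 55, Dbsus4 ends at 59.
Beat 58 falls within Dbsus4.

Dbsus4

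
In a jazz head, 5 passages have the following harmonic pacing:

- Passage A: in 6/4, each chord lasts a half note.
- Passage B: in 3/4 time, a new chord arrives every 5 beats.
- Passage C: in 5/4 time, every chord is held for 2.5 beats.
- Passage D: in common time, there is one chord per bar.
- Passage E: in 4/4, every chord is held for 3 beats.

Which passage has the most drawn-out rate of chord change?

Passage B

A: 6 beats/bar ÷ 2 beats/chord = 3 chords/bar.
B: 3 beats/bar ÷ 5 beats/chord = 0.6 chords/bar.
C: 5 beats/bar ÷ 2.5 beats/chord = 2 chords/bar.
D: 4 beats/bar ÷ 4 beats/chord = 1 chord/bar.
E: 4 beats/bar ÷ 3 beats/chord = 4/3 chords/bar.
Slowest is B at 0.6 chords/bar.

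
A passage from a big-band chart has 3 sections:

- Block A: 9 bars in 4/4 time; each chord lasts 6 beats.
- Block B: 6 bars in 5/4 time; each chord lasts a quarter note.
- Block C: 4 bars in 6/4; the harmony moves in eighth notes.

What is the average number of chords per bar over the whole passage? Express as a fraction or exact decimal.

A: 9 bars of 4 beats is 36 beats; at 6 beats each that's 6 chords.
B: 6 bars of 5 beats is 30 beats; at 1 beat each that's 30 chords.
C: 4 bars of 6 beats is 24 beats; at 0.5 beats each that's 48 chords.
Overall: 84 chords over 19 bars → 84/19 = 84/19 chords per bar.

84/19 chords per bar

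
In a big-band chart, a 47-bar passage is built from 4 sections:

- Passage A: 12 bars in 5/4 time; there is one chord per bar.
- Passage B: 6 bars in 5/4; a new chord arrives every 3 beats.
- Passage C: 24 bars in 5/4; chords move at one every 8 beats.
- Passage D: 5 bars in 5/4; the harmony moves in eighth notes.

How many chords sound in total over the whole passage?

A has 60 beats and chords last 5 each, so 12 chords.
B has 30 beats and chords last 3 each, so 10 chords.
C has 120 beats and chords last 8 each, so 15 chords.
D has 25 beats and chords last 0.5 each, so 50 chords.
Total: 12 + 10 + 15 + 50 = 87.

87 chords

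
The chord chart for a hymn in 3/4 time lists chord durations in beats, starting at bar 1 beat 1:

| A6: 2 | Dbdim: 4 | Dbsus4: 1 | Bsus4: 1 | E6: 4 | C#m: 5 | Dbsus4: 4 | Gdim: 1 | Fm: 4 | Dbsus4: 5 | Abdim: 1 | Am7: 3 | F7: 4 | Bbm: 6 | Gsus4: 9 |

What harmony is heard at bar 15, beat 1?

Bbm

Beat 1 of bar 15 is beat (15−1)×3 + 1 = 43 overall.
Running totals: A6 ends at 2, Dbdim ends at 6, Dbsus4 ends at 7, Bsus4 ends at 8, E6 ends at 12, C#m ends at 17, Dbsus4 ends at 21, Gdim ends at 22, Fm ends at 26, Dbsus4 ends at 31, Abdim ends at 32, Am7 ends at 35, F7 ends at 39, Bbm ends at 45.
Beat 43 falls within Bbm.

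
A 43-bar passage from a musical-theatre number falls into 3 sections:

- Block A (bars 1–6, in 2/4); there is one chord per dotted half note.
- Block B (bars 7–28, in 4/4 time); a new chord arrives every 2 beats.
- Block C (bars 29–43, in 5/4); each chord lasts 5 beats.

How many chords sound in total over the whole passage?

A: 6·2 = 12 beats, 12/3 = 4 chords.
B: 22·4 = 88 beats, 88/2 = 44 chords.
C: 15·5 = 75 beats, 75/5 = 15 chords.
Total: 4 + 44 + 15 = 63.

63 chords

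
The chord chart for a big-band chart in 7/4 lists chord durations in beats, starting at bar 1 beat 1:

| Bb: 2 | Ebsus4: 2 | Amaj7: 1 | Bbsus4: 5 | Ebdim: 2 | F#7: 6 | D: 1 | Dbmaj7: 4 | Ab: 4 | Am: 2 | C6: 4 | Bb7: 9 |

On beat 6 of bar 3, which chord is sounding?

Dbmaj7

Beat 6 of bar 3 is beat (3−1)×7 + 6 = 20 overall.
Running totals: Bb ends at 2, Ebsus4 ends at 4, Amaj7 ends at 5, Bbsus4 ends at 10, Ebdim ends at 12, F#7 ends at 18, D ends at 19, Dbmaj7 ends at 23.
Beat 20 falls within Dbmaj7.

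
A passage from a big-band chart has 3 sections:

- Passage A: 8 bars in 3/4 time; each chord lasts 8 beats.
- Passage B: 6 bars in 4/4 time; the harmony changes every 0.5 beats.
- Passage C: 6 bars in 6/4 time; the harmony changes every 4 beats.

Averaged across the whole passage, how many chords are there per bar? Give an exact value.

A: 8 bars of 3 beats is 24 beats; at 8 beats each that's 3 chords.
B: 6 bars of 4 beats is 24 beats; at 0.5 beats each that's 48 chords.
C: 6 bars of 6 beats is 36 beats; at 4 beats each that's 9 chords.
Overall: 60 chords over 20 bars → 60/20 = 3 chords per bar.

3 chords per bar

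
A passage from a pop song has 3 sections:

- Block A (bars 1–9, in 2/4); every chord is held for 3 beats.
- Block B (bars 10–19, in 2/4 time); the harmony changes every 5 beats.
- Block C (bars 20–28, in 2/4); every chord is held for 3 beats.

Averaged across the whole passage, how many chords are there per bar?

A: 9 bars of 2 beats is 18 beats; at 3 beats each that's 6 chords.
B: 10 bars of 2 beats is 20 beats; at 5 beats each that's 4 chords.
C: 9 bars of 2 beats is 18 beats; at 3 beats each that's 6 chords.
Overall: 16 chords over 28 bars → 16/28 = 4/7 chords per bar.

4/7 chords per bar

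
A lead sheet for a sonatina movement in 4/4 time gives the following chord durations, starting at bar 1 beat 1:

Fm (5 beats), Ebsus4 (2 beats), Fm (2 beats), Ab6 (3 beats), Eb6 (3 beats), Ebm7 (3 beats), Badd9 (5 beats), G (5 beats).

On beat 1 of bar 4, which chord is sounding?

Eb6

Beat 1 of bar 4 is beat (4−1)×4 + 1 = 13 overall.
Running totals: Fm ends at 5, Ebsus4 ends at 7, Fm ends at 9, Ab6 ends at 12, Eb6 ends at 15.
Beat 13 falls within Eb6.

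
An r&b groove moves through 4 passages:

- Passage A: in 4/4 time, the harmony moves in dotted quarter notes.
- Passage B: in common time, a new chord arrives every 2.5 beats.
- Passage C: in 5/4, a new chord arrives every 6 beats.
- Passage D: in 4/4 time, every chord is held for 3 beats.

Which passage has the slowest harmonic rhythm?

A: each chord is 1.5 beats in 4/4, so 8/3 per bar.
B: each chord is 2.5 beats in 4/4, so 1.6 per bar.
C: each chord is 6 beats in 5/4, so 5/6 per bar.
D: each chord is 3 beats in 4/4, so 4/3 per bar.
Slowest is C at 5/6 chords/bar.

Passage C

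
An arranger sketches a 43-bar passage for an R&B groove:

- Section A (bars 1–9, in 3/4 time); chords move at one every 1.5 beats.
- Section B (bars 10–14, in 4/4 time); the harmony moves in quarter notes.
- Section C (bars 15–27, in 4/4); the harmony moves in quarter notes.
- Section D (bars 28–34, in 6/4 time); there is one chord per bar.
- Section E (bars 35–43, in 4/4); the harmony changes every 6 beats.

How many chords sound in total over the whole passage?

103 chords

A has 27 beats and chords last 1.5 each, so 18 chords.
B has 20 beats and chords last 1 each, so 20 chords.
C has 52 beats and chords last 1 each, so 52 chords.
D has 42 beats and chords last 6 each, so 7 chords.
E has 36 beats and chords last 6 each, so 6 chords.
Total: 18 + 20 + 52 + 7 + 6 = 103.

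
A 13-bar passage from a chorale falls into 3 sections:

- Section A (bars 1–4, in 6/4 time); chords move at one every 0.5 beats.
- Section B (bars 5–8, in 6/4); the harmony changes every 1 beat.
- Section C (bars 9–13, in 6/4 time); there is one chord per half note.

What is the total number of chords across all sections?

A: 4·6 = 24 beats, 24/0.5 = 48 chords.
B: 4·6 = 24 beats, 24/1 = 24 chords.
C: 5·6 = 30 beats, 30/2 = 15 chords.
Total: 48 + 24 + 15 = 87.

87 chords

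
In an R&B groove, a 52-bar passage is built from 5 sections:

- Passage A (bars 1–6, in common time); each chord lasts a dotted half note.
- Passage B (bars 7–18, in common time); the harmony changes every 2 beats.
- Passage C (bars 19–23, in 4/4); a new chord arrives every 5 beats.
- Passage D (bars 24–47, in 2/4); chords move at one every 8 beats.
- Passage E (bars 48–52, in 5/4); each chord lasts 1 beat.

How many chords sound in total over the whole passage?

A has 24 beats and chords last 3 each, so 8 chords.
B has 48 beats and chords last 2 each, so 24 chords.
C has 20 beats and chords last 5 each, so 4 chords.
D has 48 beats and chords last 8 each, so 6 chords.
E has 25 beats and chords last 1 each, so 25 chords.
Total: 8 + 24 + 4 + 6 + 25 = 67.

67 chords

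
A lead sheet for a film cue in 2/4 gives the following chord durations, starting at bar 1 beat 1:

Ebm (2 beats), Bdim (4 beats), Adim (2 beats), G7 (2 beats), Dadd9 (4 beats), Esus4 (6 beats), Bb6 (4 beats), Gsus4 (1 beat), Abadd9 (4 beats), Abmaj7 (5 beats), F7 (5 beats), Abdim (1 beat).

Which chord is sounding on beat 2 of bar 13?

Abadd9

Beat 2 of bar 13 is beat (13−1)×2 + 2 = 26 overall.
Running totals: Ebm ends at 2, Bdim ends at 6, Adim ends at 8, G7 ends at 10, Dadd9 ends at 14, Esus4 ends at 20, Bb6 ends at 24, Gsus4 ends at 25, Abadd9 ends at 29.
Beat 26 falls within Abadd9.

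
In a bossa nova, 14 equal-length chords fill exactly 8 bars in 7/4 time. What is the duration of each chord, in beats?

4 beats

8 bars × 7 beats/bar = 56 beats total.
56 beats ÷ 14 chords = 4 beats per chord.
(That is a whole note.)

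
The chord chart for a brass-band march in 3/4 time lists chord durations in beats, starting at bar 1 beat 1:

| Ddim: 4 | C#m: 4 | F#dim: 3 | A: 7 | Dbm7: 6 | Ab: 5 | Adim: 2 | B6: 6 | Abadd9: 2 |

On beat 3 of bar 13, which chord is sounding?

Abadd9

Beat 3 of bar 13 is beat (13−1)×3 + 3 = 39 overall.
Running totals: Ddim ends at 4, C#m ends at 8, F#dim ends at 11, A ends at 18, Dbm7 ends at 24, Ab ends at 29, Adim ends at 31, B6 ends at 37, Abadd9 ends at 39.
Beat 39 falls within Abadd9.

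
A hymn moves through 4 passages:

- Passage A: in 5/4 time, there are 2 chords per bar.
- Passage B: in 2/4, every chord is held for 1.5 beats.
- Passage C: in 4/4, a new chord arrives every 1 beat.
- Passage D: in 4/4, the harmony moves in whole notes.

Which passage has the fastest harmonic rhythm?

Passage C

A: 5/2.5 = 2 chords/bar.
B: 2/1.5 = 4/3 chords/bar.
C: 4/1 = 4 chords/bar.
D: 4/4 = 1 chord/bar.
Fastest is C at 4 chords/bar.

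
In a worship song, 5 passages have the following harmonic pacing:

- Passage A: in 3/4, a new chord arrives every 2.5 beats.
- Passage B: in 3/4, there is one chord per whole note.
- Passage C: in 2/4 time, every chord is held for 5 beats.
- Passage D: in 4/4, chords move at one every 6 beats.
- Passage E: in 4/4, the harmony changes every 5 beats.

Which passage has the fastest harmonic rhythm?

Passage A

A: each chord is 2.5 beats in 3/4, so 1.2 per bar.
B: each chord is 4 beats in 3/4, so 0.75 per bar.
C: each chord is 5 beats in 2/4, so 0.4 per bar.
D: each chord is 6 beats in 4/4, so 2/3 per bar.
E: each chord is 5 beats in 4/4, so 0.8 per bar.
Fastest is A at 1.2 chords/bar.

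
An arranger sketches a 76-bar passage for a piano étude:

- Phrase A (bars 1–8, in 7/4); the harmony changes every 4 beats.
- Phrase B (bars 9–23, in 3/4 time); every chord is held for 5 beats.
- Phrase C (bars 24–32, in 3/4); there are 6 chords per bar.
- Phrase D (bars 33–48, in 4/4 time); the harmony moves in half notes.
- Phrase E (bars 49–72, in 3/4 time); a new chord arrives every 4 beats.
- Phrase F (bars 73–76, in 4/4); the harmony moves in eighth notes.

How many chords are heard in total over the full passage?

A: 8 bars × 7 beats = 56 beats; 4 beats/chord → 14 chords.
B: 15 bars × 3 beats = 45 beats; 5 beats/chord → 9 chords.
C: 9 bars × 3 beats = 27 beats; 0.5 beats/chord → 54 chords.
D: 16 bars × 4 beats = 64 beats; 2 beats/chord → 32 chords.
E: 24 bars × 3 beats = 72 beats; 4 beats/chord → 18 chords.
F: 4 bars × 4 beats = 16 beats; 0.5 beats/chord → 32 chords.
Total: 14 + 9 + 54 + 32 + 18 + 32 = 159.

159 chords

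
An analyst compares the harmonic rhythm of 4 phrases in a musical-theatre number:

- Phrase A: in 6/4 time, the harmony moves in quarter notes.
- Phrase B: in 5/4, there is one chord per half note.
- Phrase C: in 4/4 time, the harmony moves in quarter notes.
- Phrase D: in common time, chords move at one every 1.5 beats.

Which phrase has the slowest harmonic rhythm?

Phrase B

A: 6/1 = 6 chords/bar.
B: 5/2 = 2.5 chords/bar.
C: 4/1 = 4 chords/bar.
D: 4/1.5 = 8/3 chords/bar.
Slowest is B at 2.5 chords/bar.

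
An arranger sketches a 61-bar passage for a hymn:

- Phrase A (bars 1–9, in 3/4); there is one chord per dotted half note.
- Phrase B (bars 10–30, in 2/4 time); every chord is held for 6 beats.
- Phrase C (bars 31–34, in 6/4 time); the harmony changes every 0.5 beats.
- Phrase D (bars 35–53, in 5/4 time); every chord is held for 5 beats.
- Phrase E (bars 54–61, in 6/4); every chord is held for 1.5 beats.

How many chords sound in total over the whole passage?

A has 27 beats and chords last 3 each, so 9 chords.
B has 42 beats and chords last 6 each, so 7 chords.
C has 24 beats and chords last 0.5 each, so 48 chords.
D has 95 beats and chords last 5 each, so 19 chords.
E has 48 beats and chords last 1.5 each, so 32 chords.
Total: 9 + 7 + 48 + 19 + 32 = 115.

115 chords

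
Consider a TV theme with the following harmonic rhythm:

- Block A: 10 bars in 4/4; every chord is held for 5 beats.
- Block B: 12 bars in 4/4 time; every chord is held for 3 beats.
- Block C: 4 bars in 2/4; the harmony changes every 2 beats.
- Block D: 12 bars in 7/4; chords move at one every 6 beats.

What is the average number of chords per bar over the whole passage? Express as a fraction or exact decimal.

A: 10 bars of 4 beats is 40 beats; at 5 beats each that's 8 chords.
B: 12 bars of 4 beats is 48 beats; at 3 beats each that's 16 chords.
C: 4 bars of 2 beats is 8 beats; at 2 beats each that's 4 chords.
D: 12 bars of 7 beats is 84 beats; at 6 beats each that's 14 chords.
Overall: 42 chords over 38 bars → 42/38 = 21/19 chords per bar.

21/19 chords per bar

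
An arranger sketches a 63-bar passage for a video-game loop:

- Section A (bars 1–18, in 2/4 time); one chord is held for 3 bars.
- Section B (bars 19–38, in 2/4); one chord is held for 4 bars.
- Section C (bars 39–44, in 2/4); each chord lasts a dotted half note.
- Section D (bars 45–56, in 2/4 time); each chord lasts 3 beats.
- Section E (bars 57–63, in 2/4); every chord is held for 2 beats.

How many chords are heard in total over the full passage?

A: 18 bars × 2 beats = 36 beats; 6 beats/chord → 6 chords.
B: 20 bars × 2 beats = 40 beats; 8 beats/chord → 5 chords.
C: 6 bars × 2 beats = 12 beats; 3 beats/chord → 4 chords.
D: 12 bars × 2 beats = 24 beats; 3 beats/chord → 8 chords.
E: 7 bars × 2 beats = 14 beats; 2 beats/chord → 7 chords.
Total: 6 + 5 + 4 + 8 + 7 = 30.

30 chords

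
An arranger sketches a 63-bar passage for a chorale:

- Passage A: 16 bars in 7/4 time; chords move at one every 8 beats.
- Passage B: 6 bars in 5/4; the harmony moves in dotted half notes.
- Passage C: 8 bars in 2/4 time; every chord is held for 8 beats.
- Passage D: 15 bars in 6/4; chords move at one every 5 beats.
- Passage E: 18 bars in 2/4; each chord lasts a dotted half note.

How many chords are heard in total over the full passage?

A: 16 bars × 7 beats = 112 beats; 8 beats/chord → 14 chords.
B: 6 bars × 5 beats = 30 beats; 3 beats/chord → 10 chords.
C: 8 bars × 2 beats = 16 beats; 8 beats/chord → 2 chords.
D: 15 bars × 6 beats = 90 beats; 5 beats/chord → 18 chords.
E: 18 bars × 2 beats = 36 beats; 3 beats/chord → 12 chords.
Total: 14 + 10 + 2 + 18 + 12 = 56.

56 chords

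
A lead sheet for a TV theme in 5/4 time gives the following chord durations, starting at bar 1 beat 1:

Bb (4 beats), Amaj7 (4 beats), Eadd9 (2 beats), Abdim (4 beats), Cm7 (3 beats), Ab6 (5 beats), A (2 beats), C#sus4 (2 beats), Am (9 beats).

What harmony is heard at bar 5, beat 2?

Beat 2 of bar 5 is beat (5−1)×5 + 2 = 22 overall.
Running totals: Bb ends at 4, Amaj7 ends at 8, Eadd9 ends at 10, Abdim ends at 14, Cm7 ends at 17, Ab6 ends at 22.
Beat 22 falls within Ab6.

Ab6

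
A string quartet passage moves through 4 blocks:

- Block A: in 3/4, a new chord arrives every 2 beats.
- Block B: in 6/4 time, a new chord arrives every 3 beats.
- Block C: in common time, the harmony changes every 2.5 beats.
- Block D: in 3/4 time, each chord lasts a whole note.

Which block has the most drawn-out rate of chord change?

A: each chord is 2 beats in 3/4, so 1.5 per bar.
B: each chord is 3 beats in 6/4, so 2 per bar.
C: each chord is 2.5 beats in 4/4, so 1.6 per bar.
D: each chord is 4 beats in 3/4, so 0.75 per bar.
Slowest is D at 0.75 chords/bar.

Block D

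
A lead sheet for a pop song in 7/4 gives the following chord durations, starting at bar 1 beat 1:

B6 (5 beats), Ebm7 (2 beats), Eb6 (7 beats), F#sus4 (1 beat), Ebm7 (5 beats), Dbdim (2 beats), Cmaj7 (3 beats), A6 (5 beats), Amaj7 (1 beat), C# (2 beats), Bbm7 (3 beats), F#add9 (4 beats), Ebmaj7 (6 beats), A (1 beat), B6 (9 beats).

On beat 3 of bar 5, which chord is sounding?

Beat 3 of bar 5 is beat (5−1)×7 + 3 = 31 overall.
Running totals: B6 ends at 5, Ebm7 ends at 7, Eb6 ends at 14, F#sus4 ends at 15, Ebm7 ends at 20, Dbdim ends at 22, Cmaj7 ends at 25, A6 ends at 30, Amaj7 ends at 31.
Beat 31 falls within Amaj7.

Amaj7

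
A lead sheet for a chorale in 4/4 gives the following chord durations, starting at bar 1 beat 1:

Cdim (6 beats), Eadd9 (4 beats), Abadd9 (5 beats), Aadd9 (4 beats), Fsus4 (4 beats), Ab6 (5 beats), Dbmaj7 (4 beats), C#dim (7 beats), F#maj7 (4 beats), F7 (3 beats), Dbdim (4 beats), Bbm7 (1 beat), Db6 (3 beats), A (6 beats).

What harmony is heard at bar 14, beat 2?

Beat 2 of bar 14 is beat (14−1)×4 + 2 = 54 overall.
Running totals: Cdim ends at 6, Eadd9 ends at 10, Abadd9 ends at 15, Aadd9 ends at 19, Fsus4 ends at 23, Ab6 ends at 28, Dbmaj7 ends at 32, C#dim ends at 39, F#maj7 ends at 43, F7 ends at 46, Dbdim ends at 50, Bbm7 ends at 51, Db6 ends at 54.
Beat 54 falls within Db6.

Db6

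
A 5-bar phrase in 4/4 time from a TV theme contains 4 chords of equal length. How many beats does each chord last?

5 bars × 4 beats/bar = 20 beats total.
20 beats ÷ 4 chords = 5 beats per chord.

5 beats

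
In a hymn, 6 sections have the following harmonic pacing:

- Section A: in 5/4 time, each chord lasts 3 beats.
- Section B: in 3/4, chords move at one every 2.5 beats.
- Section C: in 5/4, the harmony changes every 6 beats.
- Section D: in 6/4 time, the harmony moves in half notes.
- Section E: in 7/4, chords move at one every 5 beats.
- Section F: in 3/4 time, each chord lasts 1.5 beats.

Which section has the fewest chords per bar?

A: 5 beats/bar ÷ 3 beats/chord = 5/3 chords/bar.
B: 3 beats/bar ÷ 2.5 beats/chord = 1.2 chords/bar.
C: 5 beats/bar ÷ 6 beats/chord = 5/6 chords/bar.
D: 6 beats/bar ÷ 2 beats/chord = 3 chords/bar.
E: 7 beats/bar ÷ 5 beats/chord = 1.4 chords/bar.
F: 3 beats/bar ÷ 1.5 beats/chord = 2 chords/bar.
Slowest is C at 5/6 chords/bar.

Section C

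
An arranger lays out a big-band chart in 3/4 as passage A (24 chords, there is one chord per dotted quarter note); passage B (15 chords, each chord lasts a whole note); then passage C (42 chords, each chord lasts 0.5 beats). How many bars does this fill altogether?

39 bars

A: 24 × 1.5 = 36 beats = 12 bars.
B: 15 × 4 = 60 beats = 20 bars.
C: 42 × 0.5 = 21 beats = 7 bars.
Total: 12 + 20 + 7 = 39 bars.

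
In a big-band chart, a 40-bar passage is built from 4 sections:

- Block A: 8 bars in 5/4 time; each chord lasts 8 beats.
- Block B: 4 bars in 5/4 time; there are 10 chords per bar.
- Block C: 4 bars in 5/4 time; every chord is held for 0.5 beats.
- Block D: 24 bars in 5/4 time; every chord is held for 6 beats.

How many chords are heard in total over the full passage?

A: 8 bars × 5 beats = 40 beats; 8 beats/chord → 5 chords.
B: 4 bars × 5 beats = 20 beats; 0.5 beats/chord → 40 chords.
C: 4 bars × 5 beats = 20 beats; 0.5 beats/chord → 40 chords.
D: 24 bars × 5 beats = 120 beats; 6 beats/chord → 20 chords.
Total: 5 + 40 + 40 + 20 = 105.

105 chords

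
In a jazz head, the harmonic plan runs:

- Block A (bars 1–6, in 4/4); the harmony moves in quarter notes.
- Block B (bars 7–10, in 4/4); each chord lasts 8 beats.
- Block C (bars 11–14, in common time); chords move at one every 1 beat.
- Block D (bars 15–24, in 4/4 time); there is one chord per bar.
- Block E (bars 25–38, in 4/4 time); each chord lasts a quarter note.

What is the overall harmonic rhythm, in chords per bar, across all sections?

A: 6 × 4 = 24 beats ÷ 1 = 24 chords.
B: 4 × 4 = 16 beats ÷ 8 = 2 chords.
C: 4 × 4 = 16 beats ÷ 1 = 16 chords.
D: 10 × 4 = 40 beats ÷ 4 = 10 chords.
E: 14 × 4 = 56 beats ÷ 1 = 56 chords.
Overall: 108 chords over 38 bars → 108/38 = 54/19 chords per bar.

54/19 chords per bar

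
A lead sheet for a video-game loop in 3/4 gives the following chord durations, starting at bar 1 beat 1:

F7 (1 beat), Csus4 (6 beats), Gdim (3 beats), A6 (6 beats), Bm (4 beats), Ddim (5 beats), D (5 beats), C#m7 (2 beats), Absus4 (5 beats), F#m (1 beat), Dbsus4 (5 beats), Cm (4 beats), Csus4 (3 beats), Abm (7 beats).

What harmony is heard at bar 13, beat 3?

Beat 3 of bar 13 is beat (13−1)×3 + 3 = 39 overall.
Running totals: F7 ends at 1, Csus4 ends at 7, Gdim ends at 10, A6 ends at 16, Bm ends at 20, Ddim ends at 25, D ends at 30, C#m7 ends at 32, Absus4 ends at 37, F#m ends at 38, Dbsus4 ends at 43.
Beat 39 falls within Dbsus4.

Dbsus4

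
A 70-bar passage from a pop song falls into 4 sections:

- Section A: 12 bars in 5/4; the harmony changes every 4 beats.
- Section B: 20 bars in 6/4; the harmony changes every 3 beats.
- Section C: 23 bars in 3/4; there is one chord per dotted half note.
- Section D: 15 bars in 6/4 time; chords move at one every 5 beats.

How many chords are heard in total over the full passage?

A: 12 bars × 5 beats = 60 beats; 4 beats/chord → 15 chords.
B: 20 bars × 6 beats = 120 beats; 3 beats/chord → 40 chords.
C: 23 bars × 3 beats = 69 beats; 3 beats/chord → 23 chords.
D: 15 bars × 6 beats = 90 beats; 5 beats/chord → 18 chords.
Total: 15 + 40 + 23 + 18 = 96.

96 chords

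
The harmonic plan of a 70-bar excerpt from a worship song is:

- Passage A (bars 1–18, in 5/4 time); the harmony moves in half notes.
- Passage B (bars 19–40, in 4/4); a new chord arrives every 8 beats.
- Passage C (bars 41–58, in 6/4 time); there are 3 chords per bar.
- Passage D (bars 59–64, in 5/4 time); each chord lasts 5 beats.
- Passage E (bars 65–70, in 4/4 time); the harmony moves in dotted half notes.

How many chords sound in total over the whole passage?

A: 18 bars × 5 beats = 90 beats; 2 beats/chord → 45 chords.
B: 22 bars × 4 beats = 88 beats; 8 beats/chord → 11 chords.
C: 18 bars × 6 beats = 108 beats; 2 beats/chord → 54 chords.
D: 6 bars × 5 beats = 30 beats; 5 beats/chord → 6 chords.
E: 6 bars × 4 beats = 24 beats; 3 beats/chord → 8 chords.
Total: 45 + 11 + 54 + 6 + 8 = 124.

124 chords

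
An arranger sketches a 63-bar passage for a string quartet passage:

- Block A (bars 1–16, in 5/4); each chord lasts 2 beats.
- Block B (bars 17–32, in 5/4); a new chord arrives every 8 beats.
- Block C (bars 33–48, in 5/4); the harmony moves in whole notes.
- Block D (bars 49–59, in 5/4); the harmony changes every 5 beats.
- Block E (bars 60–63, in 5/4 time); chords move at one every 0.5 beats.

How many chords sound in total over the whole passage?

121 chords

A: 16 bars × 5 beats = 80 beats; 2 beats/chord → 40 chords.
B: 16 bars × 5 beats = 80 beats; 8 beats/chord → 10 chords.
C: 16 bars × 5 beats = 80 beats; 4 beats/chord → 20 chords.
D: 11 bars × 5 beats = 55 beats; 5 beats/chord → 11 chords.
E: 4 bars × 5 beats = 20 beats; 0.5 beats/chord → 40 chords.
Total: 40 + 10 + 20 + 11 + 40 = 121.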